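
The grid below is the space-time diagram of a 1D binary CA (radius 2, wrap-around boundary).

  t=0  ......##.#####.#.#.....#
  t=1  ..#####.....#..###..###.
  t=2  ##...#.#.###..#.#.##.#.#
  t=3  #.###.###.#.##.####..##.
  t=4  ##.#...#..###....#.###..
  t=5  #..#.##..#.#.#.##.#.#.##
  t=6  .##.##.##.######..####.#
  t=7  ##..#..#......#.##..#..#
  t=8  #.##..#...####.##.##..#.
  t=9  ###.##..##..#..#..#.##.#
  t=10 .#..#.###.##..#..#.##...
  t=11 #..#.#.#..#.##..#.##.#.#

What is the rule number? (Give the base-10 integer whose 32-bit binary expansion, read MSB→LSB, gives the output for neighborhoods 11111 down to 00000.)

1132350543

  #####|.  b31=0 t=0,i=11
  ####.|#  b30=1 t=0,i=12
  ###.#|.  b29=0 t=0,i=13
  ###..|.  b28=0 t=1,i=6
  ##.##|.  b27=0 t=0,i=8
  ##.#.|.  b26=0 t=0,i=14
  ##..#|#  b25=1 t=1,i=18
  ##...|#  b24=1 t=1,i=7
  #.###|.  b23=0 t=0,i=9
  #.##.|#  b22=1 t=2,i=18
  #.#.#|#  b21=1 t=0,i=15
  #.#..|#  b20=1 t=0,i=17
  #..##|#  b19=1 t=1,i=14
  #..#.|#  b18=1 t=2,i=13
  #...#|#  b17=1 t=1,i=0
  #....|.  b16=0 t=0,i=1
  .####|.  b15=0 t=0,i=10
  .###.|#  b14=1 t=1,i=16
  .##.#|.  b13=0 t=0,i=7
  .##..|.  b12=0 t=5,i=6
  .#.##|#  b11=1 t=2,i=8
  .#.#.|#  b10=1 t=0,i=16
  .#..#|.  b9=0 t=1,i=13
  .#...|.  b8=0 t=0,i=0
  ..###|.  b7=0 t=1,i=2
  ..##.|#  b6=1 t=0,i=6
  ..#.#|.  b5=0 t=2,i=5
  ..#..|.  b4=0 t=0,i=23
  ...##|#  b3=1 t=0,i=5
  ...#.|#  b2=1 t=0,i=22
  ....#|#  b1=1 t=0,i=4
  .....|#  b0=1 t=0,i=2
  bits 01000011011111100100110001001111 = 1132350543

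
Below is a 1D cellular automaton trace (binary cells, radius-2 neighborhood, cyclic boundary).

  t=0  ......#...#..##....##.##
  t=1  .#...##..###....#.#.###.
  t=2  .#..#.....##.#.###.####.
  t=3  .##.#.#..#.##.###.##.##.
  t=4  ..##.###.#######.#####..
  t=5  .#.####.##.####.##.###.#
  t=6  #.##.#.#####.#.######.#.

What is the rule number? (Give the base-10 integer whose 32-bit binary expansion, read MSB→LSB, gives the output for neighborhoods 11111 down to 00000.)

  nb #####: next=#  (t=4,i=11, bit31=1)
  nb ####.: next=#  (t=2,i=21, bit30=1)
  nb ###.#: next=.  (t=2,i=17, bit29=0)
  nb ###..: next=#  (t=1,i=11, bit28=1)
  nb ##.##: next=#  (t=0,i=21, bit27=1)
  nb ##.#.: next=#  (t=2,i=12, bit26=1)
  nb ##..#: next=.  (t=1,i=7, bit25=0)
  nb ##...: next=.  (t=0,i=0, bit24=0)
  nb #.###: next=#  (t=1,i=20, bit23=1)
  nb #.##.: next=#  (t=0,i=22, bit22=1)
  nb #.#.#: next=.  (t=1,i=18, bit21=0)
  nb #.#..: next=#  (t=3,i=6, bit20=1)
  nb #..##: next=.  (t=0,i=12, bit19=0)
  nb #..#.: next=.  (t=1,i=0, bit18=0)
  nb #...#: next=.  (t=0,i=8, bit17=0)
  nb #....: next=#  (t=0,i=1, bit16=1)
  nb .####: next=.  (t=2,i=20, bit15=0)
  nb .###.: next=#  (t=1,i=10, bit14=1)
  nb .##.#: next=#  (t=0,i=20, bit13=1)
  nb .##..: next=.  (t=0,i=14, bit12=0)
  nb .#.##: next=#  (t=1,i=19, bit11=1)
  nb .#.#.: next=#  (t=1,i=17, bit10=1)
  nb .#..#: next=#  (t=0,i=11, bit9=1)
  nb .#...: next=.  (t=0,i=7, bit8=0)
  nb ..###: next=.  (t=1,i=9, bit7=0)
  nb ..##.: next=.  (t=0,i=13, bit6=0)
  nb ..#.#: next=#  (t=1,i=16, bit5=1)
  nb ..#..: next=#  (t=0,i=6, bit4=1)
  nb ...##: next=#  (t=0,i=18, bit3=1)
  nb ...#.: next=#  (t=0,i=5, bit2=1)
  nb ....#: next=.  (t=0,i=4, bit1=0)
  nb .....: next=.  (t=0,i=2, bit0=0)
  bits 11011100110100010110111000111100 = 3704712764

3704712764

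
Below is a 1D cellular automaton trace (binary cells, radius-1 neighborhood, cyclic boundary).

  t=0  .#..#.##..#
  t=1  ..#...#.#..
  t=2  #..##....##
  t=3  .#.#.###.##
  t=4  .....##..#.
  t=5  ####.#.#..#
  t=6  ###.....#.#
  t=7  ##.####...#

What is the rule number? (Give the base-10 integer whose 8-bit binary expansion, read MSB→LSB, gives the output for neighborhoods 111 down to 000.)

  [7] ### => #  t=2,i=10
  [6] ##. => .  t=0,i=7
  [5] #.# => .  t=0,i=0
  [4] #.. => #  t=0,i=2
  [3] .## => #  t=0,i=6
  [2] .#. => .  t=0,i=1
  [1] ..# => .  t=0,i=3
  [0] ... => #  t=1,i=0
  bits 10011001 = 153

153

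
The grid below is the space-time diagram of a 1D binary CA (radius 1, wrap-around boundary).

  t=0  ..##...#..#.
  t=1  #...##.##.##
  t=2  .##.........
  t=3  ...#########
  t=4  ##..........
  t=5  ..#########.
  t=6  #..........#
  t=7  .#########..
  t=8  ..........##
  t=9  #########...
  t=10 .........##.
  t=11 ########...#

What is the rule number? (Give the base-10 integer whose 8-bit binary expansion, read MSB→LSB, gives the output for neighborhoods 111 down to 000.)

21

  [7] ### => .  t=1,i=11
  [6] ##. => .  t=0,i=3
  [5] #.# => .  t=1,i=6
  [4] #.. => #  t=0,i=4
  [3] .## => .  t=0,i=2
  [2] .#. => #  t=0,i=7
  [1] ..# => .  t=0,i=1
  [0] ... => #  t=0,i=0
  bits 00010101 = 21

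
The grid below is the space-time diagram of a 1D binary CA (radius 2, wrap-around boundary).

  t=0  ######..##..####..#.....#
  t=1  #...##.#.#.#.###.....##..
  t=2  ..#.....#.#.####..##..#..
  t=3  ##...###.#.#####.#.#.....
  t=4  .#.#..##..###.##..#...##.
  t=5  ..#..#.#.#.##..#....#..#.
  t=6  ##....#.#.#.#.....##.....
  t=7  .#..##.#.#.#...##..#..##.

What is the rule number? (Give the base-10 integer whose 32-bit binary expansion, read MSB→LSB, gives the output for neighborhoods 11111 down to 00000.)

  #####|.  b31=0 t=0,i=1
  ####.|#  b30=1 t=0,i=4
  ###.#|#  b29=1 t=3,i=7
  ###..|#  b28=1 t=0,i=5
  ##.##|.  b27=0 t=4,i=13
  ##.#.|.  b26=0 t=1,i=6
  ##..#|.  b25=0 t=0,i=6
  ##...|.  b24=0 t=1,i=16
  #.###|#  b23=1 t=1,i=13
  #.##.|.  b22=0 t=4,i=14
  #.#.#|.  b21=0 t=1,i=7
  #.#..|.  b20=0 t=3,i=19
  #..##|#  b19=1 t=0,i=7
  #..#.|.  b18=0 t=0,i=17
  #...#|#  b17=1 t=1,i=2
  #....|.  b16=0 t=0,i=20
  .####|#  b15=1 t=0,i=0
  .###.|#  b14=1 t=1,i=14
  .##.#|.  b13=0 t=1,i=5
  .##..|#  b12=1 t=0,i=9
  .#.##|#  b11=1 t=1,i=12
  .#.#.|#  b10=1 t=1,i=8
  .#..#|.  b9=0 t=4,i=4
  .#...|.  b8=0 t=0,i=19
  ..###|.  b7=0 t=0,i=12
  ..##.|.  b6=0 t=0,i=8
  ..#.#|.  b5=0 t=2,i=8
  ..#..|.  b4=0 t=0,i=18
  ...##|.  b3=0 t=0,i=23
  ...#.|#  b2=1 t=2,i=1
  ....#|#  b1=1 t=0,i=22
  .....|#  b0=1 t=0,i=21
  bits 01110000100010101101110000000111 = 1888148487

1888148487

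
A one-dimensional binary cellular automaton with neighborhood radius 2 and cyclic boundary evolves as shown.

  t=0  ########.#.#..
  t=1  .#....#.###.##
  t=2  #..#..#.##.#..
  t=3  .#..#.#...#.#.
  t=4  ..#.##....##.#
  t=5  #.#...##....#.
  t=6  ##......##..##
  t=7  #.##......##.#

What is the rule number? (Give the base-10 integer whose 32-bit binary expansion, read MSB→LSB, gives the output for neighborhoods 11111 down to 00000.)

1336526368

  [31] ##### => .  t=0,i=2
  [30] ####. => #  t=0,i=6
  [29] ###.# => .  t=0,i=7
  [28] ###.. => .  t=6,i=1
  [27] ##.## => #  t=1,i=11
  [26] ##.#. => #  t=0,i=8
  [25] ##..# => #  t=6,i=10
  [24] ##... => #  t=4,i=6
  [23] #.### => #  t=1,i=8
  [22] #.##. => .  t=1,i=12
  [21] #.#.# => #  t=0,i=9
  [20] #.#.. => .  t=0,i=11
  [19] #..## => #  t=0,i=13
  [18] #..#. => .  t=2,i=2
  [17] #...# => .  t=3,i=8
  [16] #.... => #  t=1,i=3
  [15] .#### => #  t=0,i=1
  [14] .###. => #  t=1,i=9
  [13] .##.# => .  t=1,i=13
  [12] .##.. => .  t=4,i=5
  [11] .#.## => .  t=1,i=7
  [10] .#.#. => #  t=0,i=10
  [9] .#..# => #  t=0,i=12
  [8] .#... => .  t=1,i=2
  [7] ..### => .  t=0,i=0
  [6] ..##. => .  t=4,i=10
  [5] ..#.# => #  t=1,i=6
  [4] ..#.. => .  t=2,i=0
  [3] ...## => .  t=4,i=9
  [2] ...#. => .  t=1,i=5
  [1] ....# => .  t=1,i=4
  [0] ..... => .  t=6,i=4
  bits 01001111101010011100011000100000 = 1336526368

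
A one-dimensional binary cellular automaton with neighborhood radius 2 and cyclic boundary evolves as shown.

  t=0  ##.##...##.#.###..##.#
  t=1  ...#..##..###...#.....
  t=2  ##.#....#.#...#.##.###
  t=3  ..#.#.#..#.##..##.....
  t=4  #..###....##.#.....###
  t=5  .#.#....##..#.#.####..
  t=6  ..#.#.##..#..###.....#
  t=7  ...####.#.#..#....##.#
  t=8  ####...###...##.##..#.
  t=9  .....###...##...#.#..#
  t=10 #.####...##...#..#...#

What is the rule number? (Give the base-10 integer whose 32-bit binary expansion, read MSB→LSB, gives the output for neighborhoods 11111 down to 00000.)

  [31] ##### => .  t=2,i=21
  [30] ####. => .  t=2,i=0
  [29] ###.# => .  t=0,i=1
  [28] ###.. => .  t=0,i=15
  [27] ##.## => .  t=0,i=2
  [26] ##.#. => #  t=0,i=10
  [25] ##..# => #  t=0,i=16
  [24] ##... => .  t=0,i=5
  [23] #.### => .  t=0,i=13
  [22] #.##. => #  t=0,i=3
  [21] #.#.# => #  t=0,i=11
  [20] #.#.. => .  t=2,i=3
  [19] #..## => .  t=0,i=17
  [18] #..#. => .  t=3,i=8
  [17] #...# => #  t=0,i=6
  [16] #.... => .  t=1,i=18
  [15] .#### => .  t=2,i=20
  [14] .###. => .  t=0,i=0
  [13] .##.# => .  t=0,i=9
  [12] .##.. => .  t=0,i=4
  [11] .#.## => #  t=0,i=12
  [10] .#.#. => #  t=2,i=9
  [9] .#..# => .  t=1,i=4
  [8] .#... => #  t=1,i=17
  [7] ..### => #  t=1,i=10
  [6] ..##. => .  t=0,i=8
  [5] ..#.# => .  t=2,i=8
  [4] ..#.. => #  t=1,i=3
  [3] ...## => #  t=0,i=7
  [2] ...#. => .  t=1,i=2
  [1] ....# => #  t=1,i=1
  [0] ..... => #  t=1,i=0
  bits 00000110011000100000110110011011 = 107089307

107089307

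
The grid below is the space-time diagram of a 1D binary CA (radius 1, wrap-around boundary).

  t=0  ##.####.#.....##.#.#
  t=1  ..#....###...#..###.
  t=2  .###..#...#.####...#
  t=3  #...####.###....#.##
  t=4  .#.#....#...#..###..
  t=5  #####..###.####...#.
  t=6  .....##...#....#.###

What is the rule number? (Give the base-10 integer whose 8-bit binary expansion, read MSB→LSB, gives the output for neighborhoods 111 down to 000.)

  ### -> .   bit 7 = 0  t=0,i=0
  ##. -> .   bit 6 = 0  t=0,i=1
  #.# -> #   bit 5 = 1  t=0,i=2
  #.. -> #   bit 4 = 1  t=0,i=9
  .## -> .   bit 3 = 0  t=0,i=3
  .#. -> #   bit 2 = 1  t=0,i=8
  ..# -> #   bit 1 = 1  t=0,i=13
  ... -> .   bit 0 = 0  t=0,i=10
  bits 00110110 = 54

54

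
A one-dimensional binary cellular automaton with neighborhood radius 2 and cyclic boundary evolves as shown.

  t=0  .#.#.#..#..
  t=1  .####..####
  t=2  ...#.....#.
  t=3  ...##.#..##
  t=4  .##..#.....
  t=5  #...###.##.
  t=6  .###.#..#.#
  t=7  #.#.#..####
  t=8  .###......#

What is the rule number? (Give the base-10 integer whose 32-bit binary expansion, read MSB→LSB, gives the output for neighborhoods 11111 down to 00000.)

1147555129

  nb #####: next=.  (t=7,i=9, bit31=0)
  nb ####.: next=#  (t=1,i=3, bit30=1)
  nb ###.#: next=.  (t=1,i=10, bit29=0)
  nb ###..: next=.  (t=1,i=4, bit28=0)
  nb ##.##: next=.  (t=1,i=0, bit27=0)
  nb ##.#.: next=#  (t=3,i=5, bit26=1)
  nb ##..#: next=.  (t=1,i=5, bit25=0)
  nb ##...: next=.  (t=3,i=0, bit24=0)
  nb #.###: next=.  (t=1,i=1, bit23=0)
  nb #.##.: next=#  (t=5,i=8, bit22=1)
  nb #.#.#: next=#  (t=0,i=3, bit21=1)
  nb #.#..: next=.  (t=0,i=5, bit20=0)
  nb #..##: next=.  (t=1,i=6, bit19=0)
  nb #..#.: next=#  (t=0,i=7, bit18=1)
  nb #...#: next=#  (t=0,i=10, bit17=1)
  nb #....: next=.  (t=2,i=0, bit16=0)
  nb .####: next=.  (t=1,i=2, bit15=0)
  nb .###.: next=#  (t=5,i=5, bit14=1)
  nb .##.#: next=.  (t=3,i=4, bit13=0)
  nb .##..: next=.  (t=3,i=10, bit12=0)
  nb .#.##: next=#  (t=6,i=0, bit11=1)
  nb .#.#.: next=#  (t=0,i=2, bit10=1)
  nb .#..#: next=.  (t=0,i=6, bit9=0)
  nb .#...: next=#  (t=0,i=9, bit8=1)
  nb ..###: next=.  (t=1,i=7, bit7=0)
  nb ..##.: next=.  (t=3,i=3, bit6=0)
  nb ..#.#: next=#  (t=0,i=1, bit5=1)
  nb ..#..: next=#  (t=0,i=8, bit4=1)
  nb ...##: next=#  (t=3,i=2, bit3=1)
  nb ...#.: next=.  (t=0,i=0, bit2=0)
  nb ....#: next=.  (t=2,i=1, bit1=0)
  nb .....: next=#  (t=2,i=6, bit0=1)
  bits 01000100011001100100110100111001 = 1147555129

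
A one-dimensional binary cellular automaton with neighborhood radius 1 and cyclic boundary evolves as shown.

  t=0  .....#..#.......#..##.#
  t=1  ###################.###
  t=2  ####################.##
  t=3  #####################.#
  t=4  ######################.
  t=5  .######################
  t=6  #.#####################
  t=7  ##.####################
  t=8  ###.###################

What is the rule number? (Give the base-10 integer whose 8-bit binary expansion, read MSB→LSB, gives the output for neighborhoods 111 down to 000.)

247

  ### -> #   bit 7 = 1  t=1,i=0
  ##. -> #   bit 6 = 1  t=0,i=20
  #.# -> #   bit 5 = 1  t=0,i=21
  #.. -> #   bit 4 = 1  t=0,i=0
  .## -> .   bit 3 = 0  t=0,i=19
  .#. -> #   bit 2 = 1  t=0,i=5
  ..# -> #   bit 1 = 1  t=0,i=4
  ... -> #   bit 0 = 1  t=0,i=1
  bits 11110111 = 247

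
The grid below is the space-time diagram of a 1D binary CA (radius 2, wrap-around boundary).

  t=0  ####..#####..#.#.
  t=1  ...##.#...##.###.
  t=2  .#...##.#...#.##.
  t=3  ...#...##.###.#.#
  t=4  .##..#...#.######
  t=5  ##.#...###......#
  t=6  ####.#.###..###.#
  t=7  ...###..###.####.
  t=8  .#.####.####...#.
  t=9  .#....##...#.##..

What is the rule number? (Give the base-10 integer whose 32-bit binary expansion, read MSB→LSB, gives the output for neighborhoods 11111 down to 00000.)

1047676071

  [31] ##### => .  t=0,i=8
  [30] ####. => .  t=0,i=2
  [29] ###.# => #  t=3,i=12
  [28] ###.. => #  t=0,i=3
  [27] ##.## => #  t=1,i=12
  [26] ##.#. => #  t=1,i=5
  [25] ##..# => #  t=0,i=4
  [24] ##... => .  t=1,i=16
  [23] #.### => .  t=0,i=0
  [22] #.##. => #  t=2,i=14
  [21] #.#.# => #  t=0,i=15
  [20] #.#.. => #  t=1,i=6
  [19] #..## => .  t=0,i=5
  [18] #..#. => .  t=0,i=12
  [17] #...# => #  t=1,i=8
  [16] #.... => .  t=1,i=0
  [15] .#### => .  t=0,i=1
  [14] .###. => #  t=1,i=14
  [13] .##.# => .  t=1,i=4
  [12] .##.. => .  t=2,i=15
  [11] .#.## => .  t=0,i=16
  [10] .#.#. => #  t=0,i=14
  [9] .#..# => .  t=8,i=16
  [8] .#... => .  t=1,i=7
  [7] ..### => #  t=0,i=6
  [6] ..##. => .  t=1,i=3
  [5] ..#.# => #  t=0,i=13
  [4] ..#.. => .  t=2,i=1
  [3] ...## => .  t=1,i=2
  [2] ...#. => #  t=2,i=11
  [1] ....# => #  t=1,i=1
  [0] ..... => #  t=5,i=12
  bits 00111110011100100100010010100111 = 1047676071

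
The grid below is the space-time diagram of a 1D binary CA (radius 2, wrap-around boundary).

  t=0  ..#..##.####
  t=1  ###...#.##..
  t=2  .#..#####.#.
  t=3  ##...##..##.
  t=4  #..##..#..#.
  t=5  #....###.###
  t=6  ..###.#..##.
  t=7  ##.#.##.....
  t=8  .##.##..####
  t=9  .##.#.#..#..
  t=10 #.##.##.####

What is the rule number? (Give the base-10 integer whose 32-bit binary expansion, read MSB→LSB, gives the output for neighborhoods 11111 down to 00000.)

  #####|#  b31=1 t=2,i=6
  ####.|.  b30=0 t=0,i=10
  ###.#|.  b29=0 t=2,i=8
  ###..|.  b28=0 t=0,i=11
  ##.##|.  b27=0 t=0,i=7
  ##.#.|#  b26=1 t=2,i=9
  ##..#|#  b25=1 t=0,i=0
  ##...|.  b24=0 t=1,i=3
  #.###|#  b23=1 t=0,i=8
  #.##.|#  b22=1 t=1,i=8
  #.#.#|.  b21=0 t=7,i=3
  #.#..|#  b20=1 t=2,i=10
  #..##|.  b19=0 t=0,i=4
  #..#.|#  b18=1 t=0,i=1
  #...#|#  b17=1 t=1,i=4
  #....|#  b16=1 t=5,i=2
  .####|#  b15=1 t=0,i=9
  .###.|#  b14=1 t=1,i=1
  .##.#|#  b13=1 t=0,i=6
  .##..|.  b12=0 t=1,i=9
  .#.##|#  b11=1 t=1,i=7
  .#.#.|#  b10=1 t=4,i=11
  .#..#|.  b9=0 t=0,i=3
  .#...|#  b8=1 t=9,i=10
  ..###|.  b7=0 t=1,i=0
  ..##.|.  b6=0 t=0,i=5
  ..#.#|#  b5=1 t=1,i=6
  ..#..|#  b4=1 t=0,i=2
  ...##|#  b3=1 t=3,i=4
  ...#.|#  b2=1 t=1,i=5
  ....#|#  b1=1 t=5,i=3
  .....|#  b0=1 t=7,i=9
  bits 10000110110101111110110100111111 = 2262297919

2262297919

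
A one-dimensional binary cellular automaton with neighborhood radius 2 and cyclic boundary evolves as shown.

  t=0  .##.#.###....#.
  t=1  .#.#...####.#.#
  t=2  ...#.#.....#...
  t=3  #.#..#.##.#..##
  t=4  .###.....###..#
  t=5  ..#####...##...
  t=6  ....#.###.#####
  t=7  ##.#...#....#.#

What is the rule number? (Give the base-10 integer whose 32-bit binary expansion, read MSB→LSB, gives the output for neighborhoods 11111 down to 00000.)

2501071429

  #####|#  b31=1 t=5,i=4
  ####.|.  b30=0 t=1,i=9
  ###.#|.  b29=0 t=1,i=10
  ###..|#  b28=1 t=0,i=8
  ##.##|.  b27=0 t=6,i=9
  ##.#.|#  b26=1 t=0,i=3
  ##..#|.  b25=0 t=4,i=12
  ##...|#  b24=1 t=0,i=9
  #.###|.  b23=0 t=0,i=6
  #.##.|.  b22=0 t=3,i=7
  #.#.#|.  b21=0 t=0,i=4
  #.#..|#  b20=1 t=1,i=3
  #..##|.  b19=0 t=0,i=0
  #..#.|.  b18=0 t=3,i=4
  #...#|#  b17=1 t=1,i=5
  #....|#  b16=1 t=0,i=10
  .####|.  b15=0 t=1,i=8
  .###.|#  b14=1 t=0,i=7
  .##.#|.  b13=0 t=0,i=2
  .##..|#  b12=1 t=5,i=11
  .#.##|.  b11=0 t=0,i=5
  .#.#.|.  b10=0 t=1,i=0
  .#..#|#  b9=1 t=0,i=14
  .#...|.  b8=0 t=1,i=4
  ..###|.  b7=0 t=1,i=7
  ..##.|#  b6=1 t=0,i=1
  ..#.#|.  b5=0 t=2,i=3
  ..#..|.  b4=0 t=0,i=13
  ...##|.  b3=0 t=1,i=6
  ...#.|#  b2=1 t=0,i=12
  ....#|.  b1=0 t=0,i=11
  .....|#  b0=1 t=2,i=0
  bits 10010101000100110101001001000101 = 2501071429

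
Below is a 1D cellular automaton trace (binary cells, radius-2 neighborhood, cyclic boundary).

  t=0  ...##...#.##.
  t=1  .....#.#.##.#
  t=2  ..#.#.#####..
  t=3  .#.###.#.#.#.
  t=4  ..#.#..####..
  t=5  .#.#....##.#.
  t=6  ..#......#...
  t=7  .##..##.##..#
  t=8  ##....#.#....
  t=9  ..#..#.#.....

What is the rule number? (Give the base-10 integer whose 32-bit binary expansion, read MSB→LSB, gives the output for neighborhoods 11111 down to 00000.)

  nb #####: next=.  (t=2,i=8, bit31=0)
  nb ####.: next=#  (t=2,i=9, bit30=1)
  nb ###.#: next=.  (t=3,i=5, bit29=0)
  nb ###..: next=.  (t=2,i=10, bit28=0)
  nb ##.##: next=.  (t=7,i=7, bit27=0)
  nb ##.#.: next=.  (t=1,i=11, bit26=0)
  nb ##..#: next=.  (t=7,i=3, bit25=0)
  nb ##...: next=#  (t=0,i=5, bit24=1)
  nb #.###: next=.  (t=2,i=6, bit23=0)
  nb #.##.: next=#  (t=0,i=10, bit22=1)
  nb #.#.#: next=#  (t=1,i=7, bit21=1)
  nb #.#..: next=.  (t=1,i=12, bit20=0)
  nb #..##: next=.  (t=4,i=6, bit19=0)
  nb #..#.: next=.  (t=3,i=0, bit18=0)
  nb #...#: next=.  (t=0,i=6, bit17=0)
  nb #....: next=.  (t=0,i=0, bit16=0)
  nb .####: next=#  (t=2,i=7, bit15=1)
  nb .###.: next=#  (t=3,i=4, bit14=1)
  nb .##.#: next=#  (t=1,i=10, bit13=1)
  nb .##..: next=.  (t=0,i=4, bit12=0)
  nb .#.##: next=#  (t=0,i=9, bit11=1)
  nb .#.#.: next=#  (t=1,i=6, bit10=1)
  nb .#..#: next=.  (t=3,i=12, bit9=0)
  nb .#...: next=.  (t=1,i=0, bit8=0)
  nb ..###: next=.  (t=4,i=7, bit7=0)
  nb ..##.: next=.  (t=0,i=3, bit6=0)
  nb ..#.#: next=.  (t=0,i=8, bit5=0)
  nb ..#..: next=#  (t=6,i=2, bit4=1)
  nb ...##: next=.  (t=0,i=2, bit3=0)
  nb ...#.: next=#  (t=0,i=7, bit2=1)
  nb ....#: next=.  (t=0,i=1, bit1=0)
  nb .....: next=#  (t=1,i=2, bit0=1)
  bits 01000001011000001110110000010101 = 1096870933

1096870933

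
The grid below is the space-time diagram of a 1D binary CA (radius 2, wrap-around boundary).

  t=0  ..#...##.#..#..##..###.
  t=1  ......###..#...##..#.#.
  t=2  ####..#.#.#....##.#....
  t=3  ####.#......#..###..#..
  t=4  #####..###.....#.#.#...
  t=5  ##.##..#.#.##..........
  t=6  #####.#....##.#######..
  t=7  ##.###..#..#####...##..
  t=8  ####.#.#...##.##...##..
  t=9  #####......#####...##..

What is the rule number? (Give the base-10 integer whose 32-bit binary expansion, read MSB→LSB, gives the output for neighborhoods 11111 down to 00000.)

2093330625

  [31] ##### => .  t=4,i=2
  [30] ####. => #  t=2,i=2
  [29] ###.# => #  t=3,i=3
  [28] ###.. => #  t=0,i=21
  [27] ##.## => #  t=5,i=2
  [26] ##.#. => #  t=0,i=8
  [25] ##..# => .  t=0,i=17
  [24] ##... => .  t=0,i=22
  [23] #.### => #  t=6,i=14
  [22] #.##. => #  t=5,i=3
  [21] #.#.# => .  t=2,i=8
  [20] #.#.. => .  t=0,i=9
  [19] #..## => .  t=0,i=14
  [18] #..#. => #  t=0,i=11
  [17] #...# => .  t=0,i=0
  [16] #.... => #  t=1,i=0
  [15] .#### => #  t=2,i=1
  [14] .###. => .  t=0,i=20
  [13] .##.# => #  t=0,i=7
  [12] .##.. => #  t=0,i=16
  [11] .#.## => .  t=5,i=10
  [10] .#.#. => .  t=1,i=20
  [9] .#..# => .  t=0,i=10
  [8] .#... => .  t=0,i=3
  [7] ..### => #  t=0,i=19
  [6] ..##. => #  t=0,i=6
  [5] ..#.# => .  t=1,i=19
  [4] ..#.. => .  t=0,i=2
  [3] ...## => .  t=0,i=5
  [2] ...#. => .  t=0,i=1
  [1] ....# => .  t=1,i=4
  [0] ..... => #  t=1,i=1
  bits 01111100110001011011000011000001 = 2093330625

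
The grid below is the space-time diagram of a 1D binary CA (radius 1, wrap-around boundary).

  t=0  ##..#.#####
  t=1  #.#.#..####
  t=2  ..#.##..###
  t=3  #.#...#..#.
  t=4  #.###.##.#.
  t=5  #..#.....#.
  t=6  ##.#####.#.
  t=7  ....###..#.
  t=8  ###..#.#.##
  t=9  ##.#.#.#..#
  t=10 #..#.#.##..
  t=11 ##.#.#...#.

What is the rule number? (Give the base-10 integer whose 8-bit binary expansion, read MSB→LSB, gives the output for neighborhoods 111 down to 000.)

149

  ###|#  b7=1 t=0,i=0
  ##.|.  b6=0 t=0,i=1
  #.#|.  b5=0 t=0,i=5
  #..|#  b4=1 t=0,i=2
  .##|.  b3=0 t=0,i=6
  .#.|#  b2=1 t=0,i=4
  ..#|.  b1=0 t=0,i=3
  ...|#  b0=1 t=3,i=4
  bits 10010101 = 149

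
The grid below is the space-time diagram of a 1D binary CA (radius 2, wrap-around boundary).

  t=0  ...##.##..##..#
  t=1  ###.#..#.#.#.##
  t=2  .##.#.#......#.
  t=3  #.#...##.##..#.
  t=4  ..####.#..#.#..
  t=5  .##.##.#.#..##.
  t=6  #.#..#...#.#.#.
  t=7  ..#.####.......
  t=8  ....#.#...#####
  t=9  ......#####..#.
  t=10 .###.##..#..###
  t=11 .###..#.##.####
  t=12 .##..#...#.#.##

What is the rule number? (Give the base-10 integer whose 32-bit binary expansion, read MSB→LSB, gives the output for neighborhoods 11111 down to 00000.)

  nb #####: next=.  (t=1,i=0, bit31=0)
  nb ####.: next=#  (t=1,i=1, bit30=1)
  nb ###.#: next=#  (t=1,i=2, bit29=1)
  nb ###..: next=.  (t=7,i=7, bit28=0)
  nb ##.##: next=.  (t=0,i=5, bit27=0)
  nb ##.#.: next=.  (t=1,i=3, bit26=0)
  nb ##..#: next=.  (t=0,i=8, bit25=0)
  nb ##...: next=.  (t=7,i=8, bit24=0)
  nb #.###: next=#  (t=1,i=13, bit23=1)
  nb #.##.: next=.  (t=0,i=6, bit22=0)
  nb #.#.#: next=.  (t=1,i=9, bit21=0)
  nb #.#..: next=#  (t=1,i=4, bit20=1)
  nb #..##: next=#  (t=0,i=9, bit19=1)
  nb #..#.: next=#  (t=0,i=13, bit18=1)
  nb #...#: next=#  (t=0,i=1, bit17=1)
  nb #....: next=.  (t=2,i=8, bit16=0)
  nb .####: next=.  (t=1,i=14, bit15=0)
  nb .###.: next=#  (t=10,i=2, bit14=1)
  nb .##.#: next=#  (t=0,i=4, bit13=1)
  nb .##..: next=#  (t=0,i=7, bit12=1)
  nb .#.##: next=.  (t=1,i=12, bit11=0)
  nb .#.#.: next=.  (t=1,i=8, bit10=0)
  nb .#..#: next=.  (t=1,i=5, bit9=0)
  nb .#...: next=#  (t=0,i=0, bit8=1)
  nb ..###: next=#  (t=4,i=2, bit7=1)
  nb ..##.: next=.  (t=0,i=3, bit6=0)
  nb ..#.#: next=.  (t=1,i=7, bit5=0)
  nb ..#..: next=#  (t=0,i=14, bit4=1)
  nb ...##: next=#  (t=0,i=2, bit3=1)
  nb ...#.: next=.  (t=2,i=12, bit2=0)
  nb ....#: next=.  (t=2,i=11, bit1=0)
  nb .....: next=#  (t=2,i=9, bit0=1)
  bits 01100000100111100111000110011001 = 1620996505

1620996505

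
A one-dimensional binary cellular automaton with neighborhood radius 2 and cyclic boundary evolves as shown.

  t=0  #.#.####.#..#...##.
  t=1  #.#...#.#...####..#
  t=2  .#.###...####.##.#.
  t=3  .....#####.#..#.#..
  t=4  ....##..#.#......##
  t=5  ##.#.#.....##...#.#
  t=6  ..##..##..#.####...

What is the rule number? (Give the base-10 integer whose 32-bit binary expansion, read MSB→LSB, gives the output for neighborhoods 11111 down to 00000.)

1433080220

  #####|.  b31=0 t=3,i=7
  ####.|#  b30=1 t=0,i=6
  ###.#|.  b29=0 t=0,i=7
  ###..|#  b28=1 t=1,i=15
  ##.##|.  b27=0 t=2,i=13
  ##.#.|#  b26=1 t=0,i=8
  ##..#|.  b25=0 t=1,i=16
  ##...|#  b24=1 t=2,i=6
  #.###|.  b23=0 t=0,i=4
  #.##.|#  b22=1 t=2,i=14
  #.#.#|#  b21=1 t=0,i=0
  #.#..|.  b20=0 t=0,i=9
  #..##|#  b19=1 t=1,i=17
  #..#.|.  b18=0 t=0,i=11
  #...#|#  b17=1 t=0,i=14
  #....|#  b16=1 t=3,i=18
  .####|.  b15=0 t=0,i=5
  .###.|.  b14=0 t=2,i=4
  .##.#|.  b13=0 t=0,i=17
  .##..|#  b12=1 t=4,i=5
  .#.##|.  b11=0 t=0,i=3
  .#.#.|.  b10=0 t=0,i=1
  .#..#|.  b9=0 t=0,i=10
  .#...|#  b8=1 t=0,i=13
  ..###|#  b7=1 t=1,i=12
  ..##.|.  b6=0 t=0,i=16
  ..#.#|.  b5=0 t=1,i=6
  ..#..|#  b4=1 t=0,i=12
  ...##|#  b3=1 t=0,i=15
  ...#.|#  b2=1 t=1,i=5
  ....#|.  b1=0 t=3,i=3
  .....|.  b0=0 t=3,i=0
  bits 01010101011010110001000110011100 = 1433080220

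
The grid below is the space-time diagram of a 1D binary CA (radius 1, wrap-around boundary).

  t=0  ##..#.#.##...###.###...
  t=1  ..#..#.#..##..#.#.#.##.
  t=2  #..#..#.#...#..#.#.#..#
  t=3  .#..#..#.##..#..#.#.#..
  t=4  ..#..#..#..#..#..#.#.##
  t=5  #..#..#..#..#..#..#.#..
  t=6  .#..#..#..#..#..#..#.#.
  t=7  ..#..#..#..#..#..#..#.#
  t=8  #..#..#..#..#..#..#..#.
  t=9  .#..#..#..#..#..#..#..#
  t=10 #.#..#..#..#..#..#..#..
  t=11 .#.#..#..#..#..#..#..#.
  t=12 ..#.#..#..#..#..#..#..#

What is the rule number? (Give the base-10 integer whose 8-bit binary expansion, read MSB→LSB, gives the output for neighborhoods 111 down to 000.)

177

  ### -> #   bit 7 = 1  t=0,i=14
  ##. -> .   bit 6 = 0  t=0,i=1
  #.# -> #   bit 5 = 1  t=0,i=5
  #.. -> #   bit 4 = 1  t=0,i=2
  .## -> .   bit 3 = 0  t=0,i=0
  .#. -> .   bit 2 = 0  t=0,i=4
  ..# -> .   bit 1 = 0  t=0,i=3
  ... -> #   bit 0 = 1  t=0,i=11
  bits 10110001 = 177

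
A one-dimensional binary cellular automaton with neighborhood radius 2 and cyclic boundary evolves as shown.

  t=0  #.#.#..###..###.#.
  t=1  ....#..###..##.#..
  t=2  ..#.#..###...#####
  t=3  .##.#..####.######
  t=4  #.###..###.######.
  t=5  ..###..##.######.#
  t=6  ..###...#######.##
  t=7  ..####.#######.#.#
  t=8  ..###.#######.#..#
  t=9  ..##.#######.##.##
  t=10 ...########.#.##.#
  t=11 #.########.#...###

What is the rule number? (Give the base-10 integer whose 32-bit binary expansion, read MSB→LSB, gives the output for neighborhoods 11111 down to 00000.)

3717591482

  #####|#  b31=1 t=2,i=15
  ####.|#  b30=1 t=2,i=16
  ###.#|.  b29=0 t=0,i=14
  ###..|#  b28=1 t=0,i=9
  ##.##|#  b27=1 t=3,i=0
  ##.#.|#  b26=1 t=0,i=15
  ##..#|.  b25=0 t=0,i=10
  ##...|#  b24=1 t=2,i=10
  #.###|#  b23=1 t=3,i=12
  #.##.|.  b22=0 t=3,i=1
  #.#.#|.  b21=0 t=0,i=0
  #.#..|#  b20=1 t=0,i=4
  #..##|.  b19=0 t=0,i=6
  #..#.|#  b18=1 t=2,i=1
  #...#|.  b17=0 t=2,i=11
  #....|#  b16=1 t=1,i=17
  .####|#  b15=1 t=2,i=14
  .###.|#  b14=1 t=0,i=8
  .##.#|#  b13=1 t=1,i=13
  .##..|#  b12=1 t=6,i=17
  .#.##|.  b11=0 t=4,i=1
  .#.#.|.  b10=0 t=0,i=1
  .#..#|.  b9=0 t=0,i=5
  .#...|#  b8=1 t=1,i=16
  ..###|#  b7=1 t=0,i=7
  ..##.|.  b6=0 t=1,i=12
  ..#.#|#  b5=1 t=2,i=2
  ..#..|#  b4=1 t=1,i=4
  ...##|#  b3=1 t=2,i=12
  ...#.|.  b2=0 t=1,i=3
  ....#|#  b1=1 t=1,i=2
  .....|.  b0=0 t=1,i=0
  bits 11011101100101011111000110111010 = 3717591482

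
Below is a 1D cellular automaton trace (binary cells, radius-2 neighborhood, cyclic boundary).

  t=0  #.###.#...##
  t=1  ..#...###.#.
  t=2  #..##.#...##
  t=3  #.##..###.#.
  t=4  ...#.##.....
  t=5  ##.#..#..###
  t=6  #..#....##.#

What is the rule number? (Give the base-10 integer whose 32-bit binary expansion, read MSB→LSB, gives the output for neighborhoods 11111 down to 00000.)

  nb #####: next=#  (t=5,i=11, bit31=1)
  nb ####.: next=#  (t=5,i=0, bit30=1)
  nb ###.#: next=.  (t=0,i=0, bit29=0)
  nb ###..: next=#  (t=2,i=0, bit28=1)
  nb ##.##: next=.  (t=0,i=1, bit27=0)
  nb ##.#.: next=.  (t=0,i=5, bit26=0)
  nb ##..#: next=.  (t=2,i=1, bit25=0)
  nb ##...: next=.  (t=4,i=7, bit24=0)
  nb #.###: next=#  (t=0,i=2, bit23=1)
  nb #.##.: next=.  (t=3,i=2, bit22=0)
  nb #.#.#: next=.  (t=3,i=0, bit21=0)
  nb #.#..: next=#  (t=0,i=6, bit20=1)
  nb #..##: next=#  (t=2,i=2, bit19=1)
  nb #..#.: next=.  (t=5,i=5, bit18=0)
  nb #...#: next=#  (t=0,i=8, bit17=1)
  nb #....: next=.  (t=4,i=8, bit16=0)
  nb .####: next=.  (t=5,i=10, bit15=0)
  nb .###.: next=.  (t=0,i=3, bit14=0)
  nb .##.#: next=.  (t=2,i=4, bit13=0)
  nb .##..: next=#  (t=3,i=3, bit12=1)
  nb .#.##: next=.  (t=3,i=1, bit11=0)
  nb .#.#.: next=.  (t=3,i=11, bit10=0)
  nb .#..#: next=.  (t=5,i=4, bit9=0)
  nb .#...: next=#  (t=0,i=7, bit8=1)
  nb ..###: next=#  (t=0,i=10, bit7=1)
  nb ..##.: next=#  (t=2,i=3, bit6=1)
  nb ..#.#: next=#  (t=4,i=3, bit5=1)
  nb ..#..: next=.  (t=1,i=2, bit4=0)
  nb ...##: next=.  (t=0,i=9, bit3=0)
  nb ...#.: next=.  (t=1,i=1, bit2=0)
  nb ....#: next=#  (t=4,i=1, bit1=1)
  nb .....: next=#  (t=4,i=0, bit0=1)
  bits 11010000100110100001000111100011 = 3499758051

3499758051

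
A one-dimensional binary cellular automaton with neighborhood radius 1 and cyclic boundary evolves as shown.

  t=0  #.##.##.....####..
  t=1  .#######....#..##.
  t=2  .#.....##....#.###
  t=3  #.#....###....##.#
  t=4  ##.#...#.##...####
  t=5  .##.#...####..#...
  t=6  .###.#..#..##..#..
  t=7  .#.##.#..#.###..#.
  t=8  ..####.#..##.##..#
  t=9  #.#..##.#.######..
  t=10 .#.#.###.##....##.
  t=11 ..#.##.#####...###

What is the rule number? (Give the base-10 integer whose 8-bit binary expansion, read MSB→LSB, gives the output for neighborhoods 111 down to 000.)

120

  ### -> .   bit 7 = 0  t=0,i=13
  ##. -> #   bit 6 = 1  t=0,i=3
  #.# -> #   bit 5 = 1  t=0,i=1
  #.. -> #   bit 4 = 1  t=0,i=7
  .## -> #   bit 3 = 1  t=0,i=2
  .#. -> .   bit 2 = 0  t=0,i=0
  ..# -> .   bit 1 = 0  t=0,i=11
  ... -> .   bit 0 = 0  t=0,i=8
  bits 01111000 = 120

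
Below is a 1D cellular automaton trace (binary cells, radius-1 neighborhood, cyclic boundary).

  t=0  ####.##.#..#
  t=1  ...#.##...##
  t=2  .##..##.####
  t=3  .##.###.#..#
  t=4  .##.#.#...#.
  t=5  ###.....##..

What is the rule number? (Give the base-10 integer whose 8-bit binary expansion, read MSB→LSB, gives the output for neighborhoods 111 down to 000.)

75

  [7] ### => .  t=0,i=0
  [6] ##. => #  t=0,i=3
  [5] #.# => .  t=0,i=4
  [4] #.. => .  t=0,i=9
  [3] .## => #  t=0,i=5
  [2] .#. => .  t=0,i=8
  [1] ..# => #  t=0,i=10
  [0] ... => #  t=1,i=1
  bits 01001011 = 75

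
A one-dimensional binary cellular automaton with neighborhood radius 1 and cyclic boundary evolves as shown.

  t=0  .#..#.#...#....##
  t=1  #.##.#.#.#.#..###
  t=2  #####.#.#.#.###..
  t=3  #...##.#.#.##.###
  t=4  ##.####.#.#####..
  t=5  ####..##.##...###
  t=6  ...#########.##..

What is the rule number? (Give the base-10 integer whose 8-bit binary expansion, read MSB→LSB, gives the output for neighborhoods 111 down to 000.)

  ### -> .   bit 7 = 0  t=1,i=15
  ##. -> #   bit 6 = 1  t=0,i=16
  #.# -> #   bit 5 = 1  t=0,i=0
  #.. -> #   bit 4 = 1  t=0,i=2
  .## -> #   bit 3 = 1  t=0,i=15
  .#. -> .   bit 2 = 0  t=0,i=1
  ..# -> #   bit 1 = 1  t=0,i=3
  ... -> .   bit 0 = 0  t=0,i=8
  bits 01111010 = 122

122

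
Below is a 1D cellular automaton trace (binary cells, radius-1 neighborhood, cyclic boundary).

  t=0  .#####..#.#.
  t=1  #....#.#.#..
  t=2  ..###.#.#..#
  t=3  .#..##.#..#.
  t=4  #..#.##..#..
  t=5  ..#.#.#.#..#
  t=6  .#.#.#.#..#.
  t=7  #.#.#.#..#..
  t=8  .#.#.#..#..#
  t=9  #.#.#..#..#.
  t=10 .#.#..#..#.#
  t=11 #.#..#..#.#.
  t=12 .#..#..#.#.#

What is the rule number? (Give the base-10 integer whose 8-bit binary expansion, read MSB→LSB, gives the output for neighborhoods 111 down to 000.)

  nb ###: next=.  (t=0,i=2, bit7=0)
  nb ##.: next=#  (t=0,i=5, bit6=1)
  nb #.#: next=#  (t=0,i=9, bit5=1)
  nb #..: next=.  (t=0,i=6, bit4=0)
  nb .##: next=.  (t=0,i=1, bit3=0)
  nb .#.: next=.  (t=0,i=8, bit2=0)
  nb ..#: next=#  (t=0,i=0, bit1=1)
  nb ...: next=#  (t=1,i=2, bit0=1)
  bits 01100011 = 99

99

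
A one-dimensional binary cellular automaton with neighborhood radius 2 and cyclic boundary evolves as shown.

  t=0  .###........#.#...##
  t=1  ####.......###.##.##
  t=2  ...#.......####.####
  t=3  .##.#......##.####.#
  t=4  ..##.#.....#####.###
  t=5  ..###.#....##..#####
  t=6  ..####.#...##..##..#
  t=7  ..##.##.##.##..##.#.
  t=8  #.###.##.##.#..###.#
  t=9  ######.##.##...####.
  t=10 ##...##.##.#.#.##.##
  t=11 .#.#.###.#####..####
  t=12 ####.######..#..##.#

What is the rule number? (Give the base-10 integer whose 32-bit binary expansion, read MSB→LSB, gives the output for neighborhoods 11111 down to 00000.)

1017574884

  ##### -> .   bit 31 = 0  t=1,i=0
  ####. -> .   bit 30 = 0  t=1,i=2
  ###.# -> #   bit 29 = 1  t=1,i=13
  ###.. -> #   bit 28 = 1  t=0,i=3
  ##.## -> #   bit 27 = 1  t=0,i=0
  ##.#. -> #   bit 26 = 1  t=3,i=3
  ##..# -> .   bit 25 = 0  t=4,i=0
  ##... -> .   bit 24 = 0  t=0,i=4
  #.### -> #   bit 23 = 1  t=0,i=1
  #.##. -> .   bit 22 = 0  t=1,i=15
  #.#.# -> #   bit 21 = 1  t=3,i=19
  #.#.. -> .   bit 20 = 0  t=0,i=14
  #..## -> .   bit 19 = 0  t=4,i=1
  #..#. -> #   bit 18 = 1  t=6,i=18
  #...# -> #   bit 17 = 1  t=0,i=16
  #.... -> .   bit 16 = 0  t=0,i=5
  .#### -> #   bit 15 = 1  t=1,i=19
  .###. -> #   bit 14 = 1  t=0,i=2
  .##.# -> #   bit 13 = 1  t=0,i=19
  .##.. -> #   bit 12 = 1  t=5,i=12
  .#.## -> .   bit 11 = 0  t=3,i=0
  .#.#. -> #   bit 10 = 1  t=0,i=13
  .#..# -> .   bit 9 = 0  t=6,i=0
  .#... -> #   bit 8 = 1  t=0,i=15
  ..### -> #   bit 7 = 1  t=1,i=11
  ..##. -> #   bit 6 = 1  t=0,i=18
  ..#.# -> #   bit 5 = 1  t=0,i=12
  ..#.. -> .   bit 4 = 0  t=2,i=3
  ...## -> .   bit 3 = 0  t=0,i=17
  ...#. -> #   bit 2 = 1  t=0,i=11
  ....# -> .   bit 1 = 0  t=0,i=10
  ..... -> .   bit 0 = 0  t=0,i=6
  bits 00111100101001101111010111100100 = 1017574884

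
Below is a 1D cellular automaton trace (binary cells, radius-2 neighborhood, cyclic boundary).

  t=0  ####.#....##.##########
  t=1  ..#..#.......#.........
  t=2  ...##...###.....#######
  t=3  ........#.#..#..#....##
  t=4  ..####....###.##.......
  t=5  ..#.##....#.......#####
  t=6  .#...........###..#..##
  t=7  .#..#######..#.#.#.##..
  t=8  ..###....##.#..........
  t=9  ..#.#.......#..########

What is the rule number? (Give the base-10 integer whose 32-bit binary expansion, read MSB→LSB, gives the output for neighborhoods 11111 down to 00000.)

  #####|.  b31=0 t=0,i=0
  ####.|#  b30=1 t=0,i=2
  ###.#|.  b29=0 t=0,i=3
  ###..|#  b28=1 t=2,i=10
  ##.##|.  b27=0 t=0,i=12
  ##.#.|.  b26=0 t=0,i=4
  ##..#|.  b25=0 t=5,i=0
  ##...|.  b24=0 t=2,i=0
  #.###|#  b23=1 t=0,i=13
  #.##.|.  b22=0 t=4,i=14
  #.#.#|.  b21=0 t=7,i=15
  #.#..|#  b20=1 t=0,i=5
  #..##|#  b19=1 t=6,i=20
  #..#.|#  b18=1 t=1,i=4
  #...#|.  b17=0 t=2,i=1
  #....|.  b16=0 t=0,i=7
  .####|.  b15=0 t=0,i=14
  .###.|.  b14=0 t=2,i=9
  .##.#|.  b13=0 t=0,i=11
  .##..|.  b12=0 t=2,i=4
  .#.##|.  b11=0 t=5,i=3
  .#.#.|.  b10=0 t=3,i=9
  .#..#|#  b9=1 t=1,i=3
  .#...|.  b8=0 t=0,i=6
  ..###|#  b7=1 t=2,i=8
  ..##.|.  b6=0 t=0,i=10
  ..#.#|.  b5=0 t=3,i=8
  ..#..|.  b4=0 t=1,i=2
  ...##|.  b3=0 t=0,i=9
  ...#.|.  b2=0 t=1,i=1
  ....#|.  b1=0 t=0,i=8
  .....|#  b0=1 t=1,i=8
  bits 01010000100111000000001010000001 = 1352401537

1352401537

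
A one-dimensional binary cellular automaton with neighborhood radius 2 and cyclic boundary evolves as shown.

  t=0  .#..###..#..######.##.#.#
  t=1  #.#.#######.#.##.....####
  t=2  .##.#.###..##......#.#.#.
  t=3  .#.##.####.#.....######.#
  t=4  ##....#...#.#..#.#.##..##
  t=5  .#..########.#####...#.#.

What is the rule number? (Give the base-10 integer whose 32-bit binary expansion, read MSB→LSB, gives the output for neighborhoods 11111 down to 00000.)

2527479798

  #####|#  b31=1 t=0,i=14
  ####.|.  b30=0 t=0,i=16
  ###.#|.  b29=0 t=0,i=17
  ###..|#  b28=1 t=0,i=6
  ##.##|.  b27=0 t=0,i=18
  ##.#.|#  b26=1 t=0,i=21
  ##..#|#  b25=1 t=0,i=7
  ##...|.  b24=0 t=1,i=16
  #.###|#  b23=1 t=1,i=4
  #.##.|.  b22=0 t=0,i=19
  #.#.#|#  b21=1 t=0,i=22
  #.#..|.  b20=0 t=0,i=1
  #..##|.  b19=0 t=0,i=3
  #..#.|#  b18=1 t=0,i=8
  #...#|#  b17=1 t=4,i=8
  #....|.  b16=0 t=1,i=17
  .####|.  b15=0 t=0,i=13
  .###.|#  b14=1 t=0,i=5
  .##.#|.  b13=0 t=0,i=20
  .##..|.  b12=0 t=1,i=15
  .#.##|.  b11=0 t=1,i=3
  .#.#.|#  b10=1 t=0,i=0
  .#..#|#  b9=1 t=0,i=2
  .#...|#  b8=1 t=3,i=12
  ..###|#  b7=1 t=0,i=4
  ..##.|#  b6=1 t=2,i=1
  ..#.#|#  b5=1 t=2,i=19
  ..#..|#  b4=1 t=0,i=9
  ...##|.  b3=0 t=1,i=20
  ...#.|#  b2=1 t=2,i=18
  ....#|#  b1=1 t=1,i=19
  .....|.  b0=0 t=1,i=18
  bits 10010110101001100100011111110110 = 2527479798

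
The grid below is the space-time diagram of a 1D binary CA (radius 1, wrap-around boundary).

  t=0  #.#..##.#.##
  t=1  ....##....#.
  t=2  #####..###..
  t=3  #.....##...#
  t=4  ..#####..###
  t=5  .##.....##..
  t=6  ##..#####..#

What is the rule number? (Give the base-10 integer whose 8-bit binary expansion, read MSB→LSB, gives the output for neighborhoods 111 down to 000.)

  [7] ### => .  t=0,i=11
  [6] ##. => .  t=0,i=0
  [5] #.# => .  t=0,i=1
  [4] #.. => .  t=0,i=3
  [3] .## => #  t=0,i=5
  [2] .#. => .  t=0,i=2
  [1] ..# => #  t=0,i=4
  [0] ... => #  t=1,i=0
  bits 00001011 = 11

11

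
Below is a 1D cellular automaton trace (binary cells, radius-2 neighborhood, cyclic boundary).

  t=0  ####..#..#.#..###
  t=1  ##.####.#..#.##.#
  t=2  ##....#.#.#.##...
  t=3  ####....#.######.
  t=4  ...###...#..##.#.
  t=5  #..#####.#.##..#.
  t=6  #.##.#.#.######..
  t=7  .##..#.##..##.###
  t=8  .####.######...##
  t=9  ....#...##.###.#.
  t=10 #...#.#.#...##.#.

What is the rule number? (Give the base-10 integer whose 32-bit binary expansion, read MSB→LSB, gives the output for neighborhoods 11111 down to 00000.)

  ##### -> #   bit 31 = 1  t=0,i=0
  ####. -> .   bit 30 = 0  t=0,i=2
  ###.# -> #   bit 29 = 1  t=1,i=1
  ###.. -> #   bit 28 = 1  t=0,i=3
  ##.## -> .   bit 27 = 0  t=1,i=2
  ##.#. -> .   bit 26 = 0  t=1,i=7
  ##..# -> #   bit 25 = 1  t=0,i=4
  ##... -> #   bit 24 = 1  t=2,i=2
  #.### -> .   bit 23 = 0  t=1,i=3
  #.##. -> #   bit 22 = 1  t=1,i=13
  #.#.# -> #   bit 21 = 1  t=2,i=8
  #.#.. -> #   bit 20 = 1  t=0,i=11
  #..## -> #   bit 19 = 1  t=0,i=13
  #..#. -> #   bit 18 = 1  t=0,i=5
  #...# -> #   bit 17 = 1  t=2,i=15
  #.... -> #   bit 16 = 1  t=2,i=3
  .#### -> .   bit 15 = 0  t=0,i=15
  .###. -> #   bit 14 = 1  t=1,i=0
  .##.# -> .   bit 13 = 0  t=1,i=14
  .##.. -> #   bit 12 = 1  t=2,i=1
  .#.## -> #   bit 11 = 1  t=1,i=12
  .#.#. -> .   bit 10 = 0  t=0,i=10
  .#..# -> .   bit 9 = 0  t=0,i=7
  .#... -> .   bit 8 = 0  t=4,i=16
  ..### -> #   bit 7 = 1  t=0,i=14
  ..##. -> #   bit 6 = 1  t=2,i=0
  ..#.# -> .   bit 5 = 0  t=0,i=9
  ..#.. -> #   bit 4 = 1  t=0,i=6
  ...## -> .   bit 3 = 0  t=2,i=16
  ...#. -> .   bit 2 = 0  t=2,i=5
  ....# -> .   bit 1 = 0  t=2,i=4
  ..... -> .   bit 0 = 0  t=9,i=1
  bits 10110011011111110101100011010000 = 3011467472

3011467472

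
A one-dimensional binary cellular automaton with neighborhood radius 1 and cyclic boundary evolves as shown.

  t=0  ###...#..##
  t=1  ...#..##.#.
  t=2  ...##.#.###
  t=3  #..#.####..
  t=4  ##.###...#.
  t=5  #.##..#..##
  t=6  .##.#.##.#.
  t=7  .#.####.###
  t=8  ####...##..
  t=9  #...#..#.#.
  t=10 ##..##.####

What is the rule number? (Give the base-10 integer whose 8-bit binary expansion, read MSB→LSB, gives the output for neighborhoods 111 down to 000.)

  [7] ### => .  t=0,i=0
  [6] ##. => .  t=0,i=2
  [5] #.# => #  t=1,i=8
  [4] #.. => #  t=0,i=3
  [3] .## => #  t=0,i=9
  [2] .#. => #  t=0,i=6
  [1] ..# => .  t=0,i=5
  [0] ... => .  t=0,i=4
  bits 00111100 = 60

60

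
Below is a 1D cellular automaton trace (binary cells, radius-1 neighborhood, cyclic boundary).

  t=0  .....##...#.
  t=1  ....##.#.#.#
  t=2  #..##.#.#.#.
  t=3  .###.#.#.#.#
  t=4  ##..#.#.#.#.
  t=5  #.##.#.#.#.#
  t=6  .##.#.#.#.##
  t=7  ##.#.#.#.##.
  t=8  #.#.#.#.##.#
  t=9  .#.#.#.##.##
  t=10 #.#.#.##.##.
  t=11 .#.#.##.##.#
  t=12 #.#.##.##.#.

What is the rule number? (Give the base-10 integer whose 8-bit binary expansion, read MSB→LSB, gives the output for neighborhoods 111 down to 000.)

58

  [7] ### => .  t=3,i=2
  [6] ##. => .  t=0,i=6
  [5] #.# => #  t=1,i=6
  [4] #.. => #  t=0,i=7
  [3] .## => #  t=0,i=5
  [2] .#. => .  t=0,i=10
  [1] ..# => #  t=0,i=4
  [0] ... => .  t=0,i=0
  bits 00111010 = 58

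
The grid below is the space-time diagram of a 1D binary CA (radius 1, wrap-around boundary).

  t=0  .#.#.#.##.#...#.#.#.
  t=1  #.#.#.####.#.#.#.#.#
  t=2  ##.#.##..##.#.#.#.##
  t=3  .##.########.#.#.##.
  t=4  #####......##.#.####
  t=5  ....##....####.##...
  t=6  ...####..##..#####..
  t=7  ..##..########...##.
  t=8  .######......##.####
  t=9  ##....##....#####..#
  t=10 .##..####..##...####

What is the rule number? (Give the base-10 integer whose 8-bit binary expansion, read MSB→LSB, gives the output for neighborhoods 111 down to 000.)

  [7] ### => .  t=1,i=7
  [6] ##. => #  t=0,i=8
  [5] #.# => #  t=0,i=2
  [4] #.. => #  t=0,i=11
  [3] .## => #  t=0,i=7
  [2] .#. => .  t=0,i=1
  [1] ..# => #  t=0,i=0
  [0] ... => .  t=0,i=12
  bits 01111010 = 122

122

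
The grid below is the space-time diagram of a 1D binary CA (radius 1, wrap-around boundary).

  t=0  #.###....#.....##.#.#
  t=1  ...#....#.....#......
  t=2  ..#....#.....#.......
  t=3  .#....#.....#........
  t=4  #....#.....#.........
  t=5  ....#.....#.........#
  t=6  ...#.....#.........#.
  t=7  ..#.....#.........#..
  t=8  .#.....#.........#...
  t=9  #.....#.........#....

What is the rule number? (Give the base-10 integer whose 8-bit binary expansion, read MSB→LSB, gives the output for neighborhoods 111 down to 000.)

130

  [7] ### => #  t=0,i=3
  [6] ##. => .  t=0,i=0
  [5] #.# => .  t=0,i=1
  [4] #.. => .  t=0,i=5
  [3] .## => .  t=0,i=2
  [2] .#. => .  t=0,i=9
  [1] ..# => #  t=0,i=8
  [0] ... => .  t=0,i=6
  bits 10000010 = 130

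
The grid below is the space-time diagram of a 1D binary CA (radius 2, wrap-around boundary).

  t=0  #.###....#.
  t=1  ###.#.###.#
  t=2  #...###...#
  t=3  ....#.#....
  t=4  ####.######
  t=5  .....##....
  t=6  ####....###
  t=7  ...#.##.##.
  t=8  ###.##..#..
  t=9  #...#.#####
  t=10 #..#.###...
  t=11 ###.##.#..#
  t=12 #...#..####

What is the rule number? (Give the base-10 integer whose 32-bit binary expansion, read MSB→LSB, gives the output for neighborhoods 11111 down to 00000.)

  nb #####: next=.  (t=4,i=0, bit31=0)
  nb ####.: next=.  (t=1,i=1, bit30=0)
  nb ###.#: next=.  (t=1,i=2, bit29=0)
  nb ###..: next=#  (t=0,i=4, bit28=1)
  nb ##.##: next=.  (t=1,i=9, bit27=0)
  nb ##.#.: next=.  (t=1,i=3, bit26=0)
  nb ##..#: next=#  (t=8,i=6, bit25=1)
  nb ##...: next=.  (t=0,i=5, bit24=0)
  nb #.###: next=#  (t=0,i=2, bit23=1)
  nb #.##.: next=#  (t=7,i=5, bit22=1)
  nb #.#.#: next=#  (t=0,i=0, bit21=1)
  nb #.#..: next=#  (t=3,i=6, bit20=1)
  nb #..##: next=#  (t=8,i=10, bit19=1)
  nb #..#.: next=#  (t=8,i=7, bit18=1)
  nb #...#: next=.  (t=2,i=2, bit17=0)
  nb #....: next=#  (t=0,i=6, bit16=1)
  nb .####: next=#  (t=1,i=0, bit15=1)
  nb .###.: next=.  (t=0,i=3, bit14=0)
  nb .##.#: next=.  (t=7,i=6, bit13=0)
  nb .##..: next=.  (t=2,i=0, bit12=0)
  nb .#.##: next=#  (t=0,i=1, bit11=1)
  nb .#.#.: next=#  (t=0,i=10, bit10=1)
  nb .#..#: next=#  (t=8,i=9, bit9=1)
  nb .#...: next=#  (t=3,i=7, bit8=1)
  nb ..###: next=#  (t=2,i=4, bit7=1)
  nb ..##.: next=.  (t=2,i=10, bit6=0)
  nb ..#.#: next=.  (t=0,i=9, bit5=0)
  nb ..#..: next=#  (t=8,i=8, bit4=1)
  nb ...##: next=.  (t=2,i=3, bit3=0)
  nb ...#.: next=#  (t=0,i=8, bit2=1)
  nb ....#: next=#  (t=0,i=7, bit1=1)
  nb .....: next=#  (t=3,i=0, bit0=1)
  bits 00010010111111011000111110010111 = 318607255

318607255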